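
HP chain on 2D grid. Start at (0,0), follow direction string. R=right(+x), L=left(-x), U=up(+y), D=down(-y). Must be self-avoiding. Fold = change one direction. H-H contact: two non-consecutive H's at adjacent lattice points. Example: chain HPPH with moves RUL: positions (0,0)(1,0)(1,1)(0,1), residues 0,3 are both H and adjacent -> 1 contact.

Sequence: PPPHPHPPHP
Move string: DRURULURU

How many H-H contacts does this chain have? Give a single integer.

Answer: 1

Derivation:
Positions: [(0, 0), (0, -1), (1, -1), (1, 0), (2, 0), (2, 1), (1, 1), (1, 2), (2, 2), (2, 3)]
H-H contact: residue 5 @(2,1) - residue 8 @(2, 2)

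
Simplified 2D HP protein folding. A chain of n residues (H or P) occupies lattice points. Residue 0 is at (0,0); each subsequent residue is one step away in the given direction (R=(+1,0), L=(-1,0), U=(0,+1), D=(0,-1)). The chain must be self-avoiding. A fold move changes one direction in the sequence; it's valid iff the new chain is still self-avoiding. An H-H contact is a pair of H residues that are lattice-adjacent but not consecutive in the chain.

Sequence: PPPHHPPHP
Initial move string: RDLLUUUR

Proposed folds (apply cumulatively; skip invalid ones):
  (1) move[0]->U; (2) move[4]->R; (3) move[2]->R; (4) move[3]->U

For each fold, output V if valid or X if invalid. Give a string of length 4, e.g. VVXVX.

Initial: RDLLUUUR -> [(0, 0), (1, 0), (1, -1), (0, -1), (-1, -1), (-1, 0), (-1, 1), (-1, 2), (0, 2)]
Fold 1: move[0]->U => UDLLUUUR INVALID (collision), skipped
Fold 2: move[4]->R => RDLLRUUR INVALID (collision), skipped
Fold 3: move[2]->R => RDRLUUUR INVALID (collision), skipped
Fold 4: move[3]->U => RDLUUUUR INVALID (collision), skipped

Answer: XXXX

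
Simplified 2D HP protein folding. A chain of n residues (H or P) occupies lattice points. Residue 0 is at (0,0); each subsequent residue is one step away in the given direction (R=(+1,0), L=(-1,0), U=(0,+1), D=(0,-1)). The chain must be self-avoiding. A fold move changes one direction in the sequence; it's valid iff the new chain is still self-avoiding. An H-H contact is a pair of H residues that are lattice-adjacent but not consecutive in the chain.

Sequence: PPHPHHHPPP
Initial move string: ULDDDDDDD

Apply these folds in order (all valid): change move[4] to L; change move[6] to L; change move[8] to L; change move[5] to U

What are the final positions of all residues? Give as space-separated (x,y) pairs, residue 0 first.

Initial moves: ULDDDDDDD
Fold: move[4]->L => ULDDLDDDD (positions: [(0, 0), (0, 1), (-1, 1), (-1, 0), (-1, -1), (-2, -1), (-2, -2), (-2, -3), (-2, -4), (-2, -5)])
Fold: move[6]->L => ULDDLDLDD (positions: [(0, 0), (0, 1), (-1, 1), (-1, 0), (-1, -1), (-2, -1), (-2, -2), (-3, -2), (-3, -3), (-3, -4)])
Fold: move[8]->L => ULDDLDLDL (positions: [(0, 0), (0, 1), (-1, 1), (-1, 0), (-1, -1), (-2, -1), (-2, -2), (-3, -2), (-3, -3), (-4, -3)])
Fold: move[5]->U => ULDDLULDL (positions: [(0, 0), (0, 1), (-1, 1), (-1, 0), (-1, -1), (-2, -1), (-2, 0), (-3, 0), (-3, -1), (-4, -1)])

Answer: (0,0) (0,1) (-1,1) (-1,0) (-1,-1) (-2,-1) (-2,0) (-3,0) (-3,-1) (-4,-1)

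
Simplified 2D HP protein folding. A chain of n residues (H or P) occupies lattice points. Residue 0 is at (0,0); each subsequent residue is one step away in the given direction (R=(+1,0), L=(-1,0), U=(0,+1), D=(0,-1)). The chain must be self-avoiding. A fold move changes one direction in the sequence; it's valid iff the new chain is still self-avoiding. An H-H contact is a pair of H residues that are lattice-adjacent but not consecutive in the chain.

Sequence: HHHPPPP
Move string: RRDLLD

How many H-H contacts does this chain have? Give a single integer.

Positions: [(0, 0), (1, 0), (2, 0), (2, -1), (1, -1), (0, -1), (0, -2)]
No H-H contacts found.

Answer: 0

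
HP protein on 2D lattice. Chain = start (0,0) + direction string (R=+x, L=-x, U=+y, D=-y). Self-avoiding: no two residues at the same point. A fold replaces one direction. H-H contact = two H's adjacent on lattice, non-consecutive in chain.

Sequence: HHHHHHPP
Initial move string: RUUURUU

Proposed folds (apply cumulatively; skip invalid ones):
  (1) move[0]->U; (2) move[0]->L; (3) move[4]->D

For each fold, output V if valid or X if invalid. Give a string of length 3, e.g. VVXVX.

Answer: VVX

Derivation:
Initial: RUUURUU -> [(0, 0), (1, 0), (1, 1), (1, 2), (1, 3), (2, 3), (2, 4), (2, 5)]
Fold 1: move[0]->U => UUUURUU VALID
Fold 2: move[0]->L => LUUURUU VALID
Fold 3: move[4]->D => LUUUDUU INVALID (collision), skipped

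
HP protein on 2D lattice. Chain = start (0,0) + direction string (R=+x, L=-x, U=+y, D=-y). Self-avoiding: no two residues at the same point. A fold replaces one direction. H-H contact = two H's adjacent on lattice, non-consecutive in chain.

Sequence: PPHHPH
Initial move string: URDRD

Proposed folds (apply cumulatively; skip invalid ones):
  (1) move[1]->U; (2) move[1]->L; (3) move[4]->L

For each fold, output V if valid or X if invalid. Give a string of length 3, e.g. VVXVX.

Initial: URDRD -> [(0, 0), (0, 1), (1, 1), (1, 0), (2, 0), (2, -1)]
Fold 1: move[1]->U => UUDRD INVALID (collision), skipped
Fold 2: move[1]->L => ULDRD INVALID (collision), skipped
Fold 3: move[4]->L => URDRL INVALID (collision), skipped

Answer: XXX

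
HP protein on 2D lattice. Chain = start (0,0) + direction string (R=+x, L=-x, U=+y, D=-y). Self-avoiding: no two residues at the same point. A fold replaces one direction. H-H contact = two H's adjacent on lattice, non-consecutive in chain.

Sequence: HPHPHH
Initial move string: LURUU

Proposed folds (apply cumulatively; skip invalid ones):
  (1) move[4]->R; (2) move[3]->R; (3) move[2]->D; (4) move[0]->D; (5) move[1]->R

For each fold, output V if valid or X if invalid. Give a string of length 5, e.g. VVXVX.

Initial: LURUU -> [(0, 0), (-1, 0), (-1, 1), (0, 1), (0, 2), (0, 3)]
Fold 1: move[4]->R => LURUR VALID
Fold 2: move[3]->R => LURRR VALID
Fold 3: move[2]->D => LUDRR INVALID (collision), skipped
Fold 4: move[0]->D => DURRR INVALID (collision), skipped
Fold 5: move[1]->R => LRRRR INVALID (collision), skipped

Answer: VVXXX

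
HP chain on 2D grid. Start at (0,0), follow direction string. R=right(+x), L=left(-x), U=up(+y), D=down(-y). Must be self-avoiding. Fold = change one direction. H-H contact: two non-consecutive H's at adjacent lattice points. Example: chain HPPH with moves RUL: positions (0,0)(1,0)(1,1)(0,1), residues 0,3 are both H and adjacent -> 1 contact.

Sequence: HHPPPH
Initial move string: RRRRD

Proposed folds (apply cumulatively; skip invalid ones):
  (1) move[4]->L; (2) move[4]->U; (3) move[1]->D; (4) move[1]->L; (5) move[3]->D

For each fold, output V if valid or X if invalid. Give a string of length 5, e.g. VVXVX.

Answer: XVVXX

Derivation:
Initial: RRRRD -> [(0, 0), (1, 0), (2, 0), (3, 0), (4, 0), (4, -1)]
Fold 1: move[4]->L => RRRRL INVALID (collision), skipped
Fold 2: move[4]->U => RRRRU VALID
Fold 3: move[1]->D => RDRRU VALID
Fold 4: move[1]->L => RLRRU INVALID (collision), skipped
Fold 5: move[3]->D => RDRDU INVALID (collision), skipped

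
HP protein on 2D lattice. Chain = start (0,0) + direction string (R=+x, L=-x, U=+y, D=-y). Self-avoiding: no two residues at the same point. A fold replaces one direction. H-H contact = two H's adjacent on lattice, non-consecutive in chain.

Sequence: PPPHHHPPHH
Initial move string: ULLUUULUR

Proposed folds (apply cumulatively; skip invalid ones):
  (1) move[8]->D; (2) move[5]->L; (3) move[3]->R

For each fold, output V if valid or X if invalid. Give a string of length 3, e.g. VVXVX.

Answer: XVX

Derivation:
Initial: ULLUUULUR -> [(0, 0), (0, 1), (-1, 1), (-2, 1), (-2, 2), (-2, 3), (-2, 4), (-3, 4), (-3, 5), (-2, 5)]
Fold 1: move[8]->D => ULLUUULUD INVALID (collision), skipped
Fold 2: move[5]->L => ULLUULLUR VALID
Fold 3: move[3]->R => ULLRULLUR INVALID (collision), skipped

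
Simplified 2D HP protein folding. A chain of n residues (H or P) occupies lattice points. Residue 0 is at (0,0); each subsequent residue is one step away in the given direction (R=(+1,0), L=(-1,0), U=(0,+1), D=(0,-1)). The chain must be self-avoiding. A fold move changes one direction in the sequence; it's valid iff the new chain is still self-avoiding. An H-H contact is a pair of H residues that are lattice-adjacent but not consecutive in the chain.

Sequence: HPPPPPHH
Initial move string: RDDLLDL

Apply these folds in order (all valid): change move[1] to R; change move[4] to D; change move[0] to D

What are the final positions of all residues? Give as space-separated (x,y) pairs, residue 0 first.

Initial moves: RDDLLDL
Fold: move[1]->R => RRDLLDL (positions: [(0, 0), (1, 0), (2, 0), (2, -1), (1, -1), (0, -1), (0, -2), (-1, -2)])
Fold: move[4]->D => RRDLDDL (positions: [(0, 0), (1, 0), (2, 0), (2, -1), (1, -1), (1, -2), (1, -3), (0, -3)])
Fold: move[0]->D => DRDLDDL (positions: [(0, 0), (0, -1), (1, -1), (1, -2), (0, -2), (0, -3), (0, -4), (-1, -4)])

Answer: (0,0) (0,-1) (1,-1) (1,-2) (0,-2) (0,-3) (0,-4) (-1,-4)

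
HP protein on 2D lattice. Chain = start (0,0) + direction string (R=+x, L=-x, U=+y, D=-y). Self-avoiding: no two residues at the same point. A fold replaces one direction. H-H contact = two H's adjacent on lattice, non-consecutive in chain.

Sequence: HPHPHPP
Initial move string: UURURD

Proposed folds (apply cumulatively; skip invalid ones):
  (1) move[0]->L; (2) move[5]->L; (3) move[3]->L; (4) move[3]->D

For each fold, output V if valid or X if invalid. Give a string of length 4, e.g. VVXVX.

Initial: UURURD -> [(0, 0), (0, 1), (0, 2), (1, 2), (1, 3), (2, 3), (2, 2)]
Fold 1: move[0]->L => LURURD VALID
Fold 2: move[5]->L => LURURL INVALID (collision), skipped
Fold 3: move[3]->L => LURLRD INVALID (collision), skipped
Fold 4: move[3]->D => LURDRD INVALID (collision), skipped

Answer: VXXX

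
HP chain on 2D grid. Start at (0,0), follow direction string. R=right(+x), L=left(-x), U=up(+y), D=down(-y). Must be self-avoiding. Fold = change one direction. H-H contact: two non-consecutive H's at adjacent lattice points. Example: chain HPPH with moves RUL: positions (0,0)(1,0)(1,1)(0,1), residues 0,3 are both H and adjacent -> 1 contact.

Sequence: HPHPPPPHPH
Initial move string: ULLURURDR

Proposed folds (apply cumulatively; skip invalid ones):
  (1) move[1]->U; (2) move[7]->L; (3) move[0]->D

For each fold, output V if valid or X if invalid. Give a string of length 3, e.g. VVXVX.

Answer: VXX

Derivation:
Initial: ULLURURDR -> [(0, 0), (0, 1), (-1, 1), (-2, 1), (-2, 2), (-1, 2), (-1, 3), (0, 3), (0, 2), (1, 2)]
Fold 1: move[1]->U => UULURURDR VALID
Fold 2: move[7]->L => UULURURLR INVALID (collision), skipped
Fold 3: move[0]->D => DULURURDR INVALID (collision), skipped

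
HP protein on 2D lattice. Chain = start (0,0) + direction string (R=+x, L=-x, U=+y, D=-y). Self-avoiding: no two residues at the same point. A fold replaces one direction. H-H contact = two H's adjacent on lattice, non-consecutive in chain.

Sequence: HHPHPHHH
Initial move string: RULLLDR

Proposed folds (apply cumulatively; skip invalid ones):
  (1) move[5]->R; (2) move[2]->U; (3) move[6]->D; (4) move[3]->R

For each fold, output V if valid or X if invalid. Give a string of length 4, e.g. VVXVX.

Answer: XVVX

Derivation:
Initial: RULLLDR -> [(0, 0), (1, 0), (1, 1), (0, 1), (-1, 1), (-2, 1), (-2, 0), (-1, 0)]
Fold 1: move[5]->R => RULLLRR INVALID (collision), skipped
Fold 2: move[2]->U => RUULLDR VALID
Fold 3: move[6]->D => RUULLDD VALID
Fold 4: move[3]->R => RUURLDD INVALID (collision), skipped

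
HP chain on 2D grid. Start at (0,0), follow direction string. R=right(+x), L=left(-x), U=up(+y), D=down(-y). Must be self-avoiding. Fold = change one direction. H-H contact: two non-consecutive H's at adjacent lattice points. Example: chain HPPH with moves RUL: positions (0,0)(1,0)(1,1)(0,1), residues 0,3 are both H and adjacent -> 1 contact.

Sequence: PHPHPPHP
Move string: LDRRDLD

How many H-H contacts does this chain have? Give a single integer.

Positions: [(0, 0), (-1, 0), (-1, -1), (0, -1), (1, -1), (1, -2), (0, -2), (0, -3)]
H-H contact: residue 3 @(0,-1) - residue 6 @(0, -2)

Answer: 1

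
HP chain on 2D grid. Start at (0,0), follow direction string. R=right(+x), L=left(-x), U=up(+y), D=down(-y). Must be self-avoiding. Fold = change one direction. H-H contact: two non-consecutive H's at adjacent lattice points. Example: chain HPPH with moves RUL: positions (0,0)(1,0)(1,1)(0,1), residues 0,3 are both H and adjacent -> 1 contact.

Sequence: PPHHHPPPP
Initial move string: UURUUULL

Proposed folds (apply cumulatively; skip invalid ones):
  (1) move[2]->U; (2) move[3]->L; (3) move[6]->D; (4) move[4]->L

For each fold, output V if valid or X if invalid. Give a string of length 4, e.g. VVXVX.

Answer: VVXV

Derivation:
Initial: UURUUULL -> [(0, 0), (0, 1), (0, 2), (1, 2), (1, 3), (1, 4), (1, 5), (0, 5), (-1, 5)]
Fold 1: move[2]->U => UUUUUULL VALID
Fold 2: move[3]->L => UUULUULL VALID
Fold 3: move[6]->D => UUULUUDL INVALID (collision), skipped
Fold 4: move[4]->L => UUULLULL VALID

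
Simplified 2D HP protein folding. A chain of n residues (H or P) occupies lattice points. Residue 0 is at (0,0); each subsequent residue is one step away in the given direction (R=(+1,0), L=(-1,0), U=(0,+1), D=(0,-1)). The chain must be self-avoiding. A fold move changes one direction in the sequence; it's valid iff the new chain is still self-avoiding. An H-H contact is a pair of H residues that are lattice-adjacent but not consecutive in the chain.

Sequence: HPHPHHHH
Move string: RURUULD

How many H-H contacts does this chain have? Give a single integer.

Answer: 2

Derivation:
Positions: [(0, 0), (1, 0), (1, 1), (2, 1), (2, 2), (2, 3), (1, 3), (1, 2)]
H-H contact: residue 2 @(1,1) - residue 7 @(1, 2)
H-H contact: residue 4 @(2,2) - residue 7 @(1, 2)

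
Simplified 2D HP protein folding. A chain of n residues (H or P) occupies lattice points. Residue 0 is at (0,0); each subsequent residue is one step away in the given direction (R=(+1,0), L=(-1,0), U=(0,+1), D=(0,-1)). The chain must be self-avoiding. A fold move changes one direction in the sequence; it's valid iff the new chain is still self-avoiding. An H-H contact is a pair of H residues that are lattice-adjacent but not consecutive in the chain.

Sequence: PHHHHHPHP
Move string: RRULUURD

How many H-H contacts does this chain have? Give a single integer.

Answer: 1

Derivation:
Positions: [(0, 0), (1, 0), (2, 0), (2, 1), (1, 1), (1, 2), (1, 3), (2, 3), (2, 2)]
H-H contact: residue 1 @(1,0) - residue 4 @(1, 1)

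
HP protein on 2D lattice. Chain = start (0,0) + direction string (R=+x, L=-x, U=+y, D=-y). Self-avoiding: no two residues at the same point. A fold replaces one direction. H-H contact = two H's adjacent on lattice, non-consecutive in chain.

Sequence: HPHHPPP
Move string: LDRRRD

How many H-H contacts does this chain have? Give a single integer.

Positions: [(0, 0), (-1, 0), (-1, -1), (0, -1), (1, -1), (2, -1), (2, -2)]
H-H contact: residue 0 @(0,0) - residue 3 @(0, -1)

Answer: 1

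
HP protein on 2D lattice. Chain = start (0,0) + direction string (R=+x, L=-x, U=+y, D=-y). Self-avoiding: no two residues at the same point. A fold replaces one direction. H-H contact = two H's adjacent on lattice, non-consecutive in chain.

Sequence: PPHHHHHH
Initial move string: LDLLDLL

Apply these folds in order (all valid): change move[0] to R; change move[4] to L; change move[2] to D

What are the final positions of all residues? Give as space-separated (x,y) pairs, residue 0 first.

Answer: (0,0) (1,0) (1,-1) (1,-2) (0,-2) (-1,-2) (-2,-2) (-3,-2)

Derivation:
Initial moves: LDLLDLL
Fold: move[0]->R => RDLLDLL (positions: [(0, 0), (1, 0), (1, -1), (0, -1), (-1, -1), (-1, -2), (-2, -2), (-3, -2)])
Fold: move[4]->L => RDLLLLL (positions: [(0, 0), (1, 0), (1, -1), (0, -1), (-1, -1), (-2, -1), (-3, -1), (-4, -1)])
Fold: move[2]->D => RDDLLLL (positions: [(0, 0), (1, 0), (1, -1), (1, -2), (0, -2), (-1, -2), (-2, -2), (-3, -2)])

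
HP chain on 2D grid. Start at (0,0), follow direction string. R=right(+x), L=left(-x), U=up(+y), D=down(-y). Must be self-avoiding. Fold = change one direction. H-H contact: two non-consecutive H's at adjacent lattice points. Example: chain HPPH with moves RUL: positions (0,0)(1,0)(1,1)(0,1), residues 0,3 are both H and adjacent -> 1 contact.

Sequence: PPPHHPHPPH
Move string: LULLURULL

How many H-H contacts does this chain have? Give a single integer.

Positions: [(0, 0), (-1, 0), (-1, 1), (-2, 1), (-3, 1), (-3, 2), (-2, 2), (-2, 3), (-3, 3), (-4, 3)]
H-H contact: residue 3 @(-2,1) - residue 6 @(-2, 2)

Answer: 1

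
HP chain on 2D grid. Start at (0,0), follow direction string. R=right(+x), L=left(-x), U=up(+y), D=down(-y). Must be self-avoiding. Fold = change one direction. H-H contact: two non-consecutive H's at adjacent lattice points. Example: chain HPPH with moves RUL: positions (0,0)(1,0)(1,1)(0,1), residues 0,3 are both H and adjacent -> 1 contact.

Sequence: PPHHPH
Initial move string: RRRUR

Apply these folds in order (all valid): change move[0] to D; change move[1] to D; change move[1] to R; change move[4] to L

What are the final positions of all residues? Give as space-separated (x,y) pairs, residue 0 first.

Initial moves: RRRUR
Fold: move[0]->D => DRRUR (positions: [(0, 0), (0, -1), (1, -1), (2, -1), (2, 0), (3, 0)])
Fold: move[1]->D => DDRUR (positions: [(0, 0), (0, -1), (0, -2), (1, -2), (1, -1), (2, -1)])
Fold: move[1]->R => DRRUR (positions: [(0, 0), (0, -1), (1, -1), (2, -1), (2, 0), (3, 0)])
Fold: move[4]->L => DRRUL (positions: [(0, 0), (0, -1), (1, -1), (2, -1), (2, 0), (1, 0)])

Answer: (0,0) (0,-1) (1,-1) (2,-1) (2,0) (1,0)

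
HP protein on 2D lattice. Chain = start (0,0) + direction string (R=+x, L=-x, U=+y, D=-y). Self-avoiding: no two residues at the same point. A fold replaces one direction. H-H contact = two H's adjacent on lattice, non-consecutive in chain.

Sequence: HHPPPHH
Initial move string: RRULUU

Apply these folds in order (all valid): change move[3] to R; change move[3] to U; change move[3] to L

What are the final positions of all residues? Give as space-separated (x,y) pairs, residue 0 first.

Answer: (0,0) (1,0) (2,0) (2,1) (1,1) (1,2) (1,3)

Derivation:
Initial moves: RRULUU
Fold: move[3]->R => RRURUU (positions: [(0, 0), (1, 0), (2, 0), (2, 1), (3, 1), (3, 2), (3, 3)])
Fold: move[3]->U => RRUUUU (positions: [(0, 0), (1, 0), (2, 0), (2, 1), (2, 2), (2, 3), (2, 4)])
Fold: move[3]->L => RRULUU (positions: [(0, 0), (1, 0), (2, 0), (2, 1), (1, 1), (1, 2), (1, 3)])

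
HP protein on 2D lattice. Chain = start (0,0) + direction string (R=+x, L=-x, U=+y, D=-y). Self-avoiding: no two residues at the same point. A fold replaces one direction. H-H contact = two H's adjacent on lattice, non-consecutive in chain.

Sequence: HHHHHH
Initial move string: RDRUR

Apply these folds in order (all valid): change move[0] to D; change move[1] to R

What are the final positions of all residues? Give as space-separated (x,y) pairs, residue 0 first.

Initial moves: RDRUR
Fold: move[0]->D => DDRUR (positions: [(0, 0), (0, -1), (0, -2), (1, -2), (1, -1), (2, -1)])
Fold: move[1]->R => DRRUR (positions: [(0, 0), (0, -1), (1, -1), (2, -1), (2, 0), (3, 0)])

Answer: (0,0) (0,-1) (1,-1) (2,-1) (2,0) (3,0)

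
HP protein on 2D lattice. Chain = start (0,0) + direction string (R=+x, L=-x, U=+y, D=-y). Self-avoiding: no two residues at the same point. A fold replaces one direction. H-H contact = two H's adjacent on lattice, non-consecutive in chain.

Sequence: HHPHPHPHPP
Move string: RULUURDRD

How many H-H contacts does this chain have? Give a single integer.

Positions: [(0, 0), (1, 0), (1, 1), (0, 1), (0, 2), (0, 3), (1, 3), (1, 2), (2, 2), (2, 1)]
H-H contact: residue 0 @(0,0) - residue 3 @(0, 1)

Answer: 1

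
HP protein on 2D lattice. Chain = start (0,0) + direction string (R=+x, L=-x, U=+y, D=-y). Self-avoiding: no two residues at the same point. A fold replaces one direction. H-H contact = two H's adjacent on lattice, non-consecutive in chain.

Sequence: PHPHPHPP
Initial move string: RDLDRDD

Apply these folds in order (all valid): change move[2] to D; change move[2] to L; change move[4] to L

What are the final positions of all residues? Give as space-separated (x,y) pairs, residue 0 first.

Answer: (0,0) (1,0) (1,-1) (0,-1) (0,-2) (-1,-2) (-1,-3) (-1,-4)

Derivation:
Initial moves: RDLDRDD
Fold: move[2]->D => RDDDRDD (positions: [(0, 0), (1, 0), (1, -1), (1, -2), (1, -3), (2, -3), (2, -4), (2, -5)])
Fold: move[2]->L => RDLDRDD (positions: [(0, 0), (1, 0), (1, -1), (0, -1), (0, -2), (1, -2), (1, -3), (1, -4)])
Fold: move[4]->L => RDLDLDD (positions: [(0, 0), (1, 0), (1, -1), (0, -1), (0, -2), (-1, -2), (-1, -3), (-1, -4)])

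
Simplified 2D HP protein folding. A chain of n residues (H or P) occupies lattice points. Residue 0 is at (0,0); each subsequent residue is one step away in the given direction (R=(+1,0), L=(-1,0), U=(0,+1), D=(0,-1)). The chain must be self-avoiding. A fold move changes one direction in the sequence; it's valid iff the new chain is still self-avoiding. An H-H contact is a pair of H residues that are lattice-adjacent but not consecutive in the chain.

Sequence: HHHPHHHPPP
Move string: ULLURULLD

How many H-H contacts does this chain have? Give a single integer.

Answer: 1

Derivation:
Positions: [(0, 0), (0, 1), (-1, 1), (-2, 1), (-2, 2), (-1, 2), (-1, 3), (-2, 3), (-3, 3), (-3, 2)]
H-H contact: residue 2 @(-1,1) - residue 5 @(-1, 2)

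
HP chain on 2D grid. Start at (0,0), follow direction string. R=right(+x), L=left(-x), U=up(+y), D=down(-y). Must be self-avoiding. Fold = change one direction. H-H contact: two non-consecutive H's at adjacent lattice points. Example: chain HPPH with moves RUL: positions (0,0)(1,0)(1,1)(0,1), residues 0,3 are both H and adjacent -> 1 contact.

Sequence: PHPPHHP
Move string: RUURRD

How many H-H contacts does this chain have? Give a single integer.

Positions: [(0, 0), (1, 0), (1, 1), (1, 2), (2, 2), (3, 2), (3, 1)]
No H-H contacts found.

Answer: 0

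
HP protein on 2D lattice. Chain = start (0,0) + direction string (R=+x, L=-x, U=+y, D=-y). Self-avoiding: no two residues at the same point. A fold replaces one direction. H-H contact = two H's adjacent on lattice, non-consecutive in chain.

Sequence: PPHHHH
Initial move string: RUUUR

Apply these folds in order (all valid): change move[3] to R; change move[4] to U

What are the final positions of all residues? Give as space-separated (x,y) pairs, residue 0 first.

Initial moves: RUUUR
Fold: move[3]->R => RUURR (positions: [(0, 0), (1, 0), (1, 1), (1, 2), (2, 2), (3, 2)])
Fold: move[4]->U => RUURU (positions: [(0, 0), (1, 0), (1, 1), (1, 2), (2, 2), (2, 3)])

Answer: (0,0) (1,0) (1,1) (1,2) (2,2) (2,3)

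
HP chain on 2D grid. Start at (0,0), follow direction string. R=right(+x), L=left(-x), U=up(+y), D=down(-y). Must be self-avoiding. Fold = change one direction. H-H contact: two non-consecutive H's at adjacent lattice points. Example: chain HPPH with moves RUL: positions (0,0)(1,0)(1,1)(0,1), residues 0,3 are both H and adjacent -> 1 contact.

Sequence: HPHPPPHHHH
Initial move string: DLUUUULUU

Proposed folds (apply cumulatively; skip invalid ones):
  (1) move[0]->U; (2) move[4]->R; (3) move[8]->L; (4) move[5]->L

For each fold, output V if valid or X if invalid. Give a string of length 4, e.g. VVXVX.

Answer: VVVX

Derivation:
Initial: DLUUUULUU -> [(0, 0), (0, -1), (-1, -1), (-1, 0), (-1, 1), (-1, 2), (-1, 3), (-2, 3), (-2, 4), (-2, 5)]
Fold 1: move[0]->U => ULUUUULUU VALID
Fold 2: move[4]->R => ULUURULUU VALID
Fold 3: move[8]->L => ULUURULUL VALID
Fold 4: move[5]->L => ULUURLLUL INVALID (collision), skipped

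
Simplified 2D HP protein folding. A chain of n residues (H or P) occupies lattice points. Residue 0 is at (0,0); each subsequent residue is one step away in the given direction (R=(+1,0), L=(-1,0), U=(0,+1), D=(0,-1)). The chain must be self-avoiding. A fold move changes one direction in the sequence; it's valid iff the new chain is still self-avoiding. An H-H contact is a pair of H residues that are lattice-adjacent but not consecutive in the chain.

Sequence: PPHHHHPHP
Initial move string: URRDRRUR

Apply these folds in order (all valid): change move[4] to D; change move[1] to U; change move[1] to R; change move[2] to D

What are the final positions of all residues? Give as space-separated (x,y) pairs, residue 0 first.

Initial moves: URRDRRUR
Fold: move[4]->D => URRDDRUR (positions: [(0, 0), (0, 1), (1, 1), (2, 1), (2, 0), (2, -1), (3, -1), (3, 0), (4, 0)])
Fold: move[1]->U => UURDDRUR (positions: [(0, 0), (0, 1), (0, 2), (1, 2), (1, 1), (1, 0), (2, 0), (2, 1), (3, 1)])
Fold: move[1]->R => URRDDRUR (positions: [(0, 0), (0, 1), (1, 1), (2, 1), (2, 0), (2, -1), (3, -1), (3, 0), (4, 0)])
Fold: move[2]->D => URDDDRUR (positions: [(0, 0), (0, 1), (1, 1), (1, 0), (1, -1), (1, -2), (2, -2), (2, -1), (3, -1)])

Answer: (0,0) (0,1) (1,1) (1,0) (1,-1) (1,-2) (2,-2) (2,-1) (3,-1)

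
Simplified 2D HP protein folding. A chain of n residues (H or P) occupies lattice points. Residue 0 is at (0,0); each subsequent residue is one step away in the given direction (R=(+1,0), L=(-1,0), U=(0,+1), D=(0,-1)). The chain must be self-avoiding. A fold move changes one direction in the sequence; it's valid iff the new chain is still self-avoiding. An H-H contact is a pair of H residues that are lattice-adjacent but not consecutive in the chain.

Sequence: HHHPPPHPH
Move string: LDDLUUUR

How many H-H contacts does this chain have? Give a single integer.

Answer: 2

Derivation:
Positions: [(0, 0), (-1, 0), (-1, -1), (-1, -2), (-2, -2), (-2, -1), (-2, 0), (-2, 1), (-1, 1)]
H-H contact: residue 1 @(-1,0) - residue 6 @(-2, 0)
H-H contact: residue 1 @(-1,0) - residue 8 @(-1, 1)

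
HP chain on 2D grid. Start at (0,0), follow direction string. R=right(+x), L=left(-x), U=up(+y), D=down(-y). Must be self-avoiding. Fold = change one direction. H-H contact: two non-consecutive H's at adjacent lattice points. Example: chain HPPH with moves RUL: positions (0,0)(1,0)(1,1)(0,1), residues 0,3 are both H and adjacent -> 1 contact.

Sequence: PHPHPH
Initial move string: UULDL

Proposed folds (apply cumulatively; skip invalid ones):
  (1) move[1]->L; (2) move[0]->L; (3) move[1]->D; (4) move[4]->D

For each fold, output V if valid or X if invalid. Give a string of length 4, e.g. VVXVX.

Answer: VVVV

Derivation:
Initial: UULDL -> [(0, 0), (0, 1), (0, 2), (-1, 2), (-1, 1), (-2, 1)]
Fold 1: move[1]->L => ULLDL VALID
Fold 2: move[0]->L => LLLDL VALID
Fold 3: move[1]->D => LDLDL VALID
Fold 4: move[4]->D => LDLDD VALID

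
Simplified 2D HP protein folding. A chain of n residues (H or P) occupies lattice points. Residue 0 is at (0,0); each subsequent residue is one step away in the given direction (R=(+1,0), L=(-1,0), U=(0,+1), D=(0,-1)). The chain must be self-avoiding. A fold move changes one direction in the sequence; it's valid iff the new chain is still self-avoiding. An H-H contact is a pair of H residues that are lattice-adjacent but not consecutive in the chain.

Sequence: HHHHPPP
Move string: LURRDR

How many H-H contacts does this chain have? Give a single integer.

Positions: [(0, 0), (-1, 0), (-1, 1), (0, 1), (1, 1), (1, 0), (2, 0)]
H-H contact: residue 0 @(0,0) - residue 3 @(0, 1)

Answer: 1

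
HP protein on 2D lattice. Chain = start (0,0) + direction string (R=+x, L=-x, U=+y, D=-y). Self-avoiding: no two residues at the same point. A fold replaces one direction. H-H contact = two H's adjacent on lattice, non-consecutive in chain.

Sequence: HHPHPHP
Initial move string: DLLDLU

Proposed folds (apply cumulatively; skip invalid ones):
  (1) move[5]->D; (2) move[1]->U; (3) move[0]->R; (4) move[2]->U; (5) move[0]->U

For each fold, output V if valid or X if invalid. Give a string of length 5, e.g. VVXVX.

Initial: DLLDLU -> [(0, 0), (0, -1), (-1, -1), (-2, -1), (-2, -2), (-3, -2), (-3, -1)]
Fold 1: move[5]->D => DLLDLD VALID
Fold 2: move[1]->U => DULDLD INVALID (collision), skipped
Fold 3: move[0]->R => RLLDLD INVALID (collision), skipped
Fold 4: move[2]->U => DLUDLD INVALID (collision), skipped
Fold 5: move[0]->U => ULLDLD VALID

Answer: VXXXV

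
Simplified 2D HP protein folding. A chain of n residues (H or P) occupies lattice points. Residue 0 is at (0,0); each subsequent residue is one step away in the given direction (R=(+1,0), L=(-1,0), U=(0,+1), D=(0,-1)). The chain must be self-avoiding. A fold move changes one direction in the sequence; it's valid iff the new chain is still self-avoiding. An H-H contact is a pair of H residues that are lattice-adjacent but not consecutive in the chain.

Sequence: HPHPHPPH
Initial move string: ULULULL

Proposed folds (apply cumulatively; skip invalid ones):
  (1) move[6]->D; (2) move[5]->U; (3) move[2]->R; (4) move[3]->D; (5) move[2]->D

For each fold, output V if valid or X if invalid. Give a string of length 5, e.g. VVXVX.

Initial: ULULULL -> [(0, 0), (0, 1), (-1, 1), (-1, 2), (-2, 2), (-2, 3), (-3, 3), (-4, 3)]
Fold 1: move[6]->D => ULULULD VALID
Fold 2: move[5]->U => ULULUUD INVALID (collision), skipped
Fold 3: move[2]->R => ULRLULD INVALID (collision), skipped
Fold 4: move[3]->D => ULUDULD INVALID (collision), skipped
Fold 5: move[2]->D => ULDLULD VALID

Answer: VXXXV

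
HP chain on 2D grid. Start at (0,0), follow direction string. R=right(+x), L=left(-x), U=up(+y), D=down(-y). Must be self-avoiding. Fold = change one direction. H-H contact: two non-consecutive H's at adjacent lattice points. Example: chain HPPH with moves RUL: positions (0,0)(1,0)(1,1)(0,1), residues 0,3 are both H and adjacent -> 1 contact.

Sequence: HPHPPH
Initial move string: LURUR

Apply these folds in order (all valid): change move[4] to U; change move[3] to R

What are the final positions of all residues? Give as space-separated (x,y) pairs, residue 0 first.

Answer: (0,0) (-1,0) (-1,1) (0,1) (1,1) (1,2)

Derivation:
Initial moves: LURUR
Fold: move[4]->U => LURUU (positions: [(0, 0), (-1, 0), (-1, 1), (0, 1), (0, 2), (0, 3)])
Fold: move[3]->R => LURRU (positions: [(0, 0), (-1, 0), (-1, 1), (0, 1), (1, 1), (1, 2)])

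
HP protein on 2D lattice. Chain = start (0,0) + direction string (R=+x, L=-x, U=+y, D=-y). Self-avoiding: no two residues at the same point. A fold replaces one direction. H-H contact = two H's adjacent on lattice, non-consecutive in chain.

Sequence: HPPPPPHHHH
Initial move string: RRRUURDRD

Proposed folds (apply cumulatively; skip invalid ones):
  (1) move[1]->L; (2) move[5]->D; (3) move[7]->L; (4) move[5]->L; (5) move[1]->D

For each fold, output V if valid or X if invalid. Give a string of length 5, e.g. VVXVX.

Initial: RRRUURDRD -> [(0, 0), (1, 0), (2, 0), (3, 0), (3, 1), (3, 2), (4, 2), (4, 1), (5, 1), (5, 0)]
Fold 1: move[1]->L => RLRUURDRD INVALID (collision), skipped
Fold 2: move[5]->D => RRRUUDDRD INVALID (collision), skipped
Fold 3: move[7]->L => RRRUURDLD INVALID (collision), skipped
Fold 4: move[5]->L => RRRUULDRD INVALID (collision), skipped
Fold 5: move[1]->D => RDRUURDRD VALID

Answer: XXXXV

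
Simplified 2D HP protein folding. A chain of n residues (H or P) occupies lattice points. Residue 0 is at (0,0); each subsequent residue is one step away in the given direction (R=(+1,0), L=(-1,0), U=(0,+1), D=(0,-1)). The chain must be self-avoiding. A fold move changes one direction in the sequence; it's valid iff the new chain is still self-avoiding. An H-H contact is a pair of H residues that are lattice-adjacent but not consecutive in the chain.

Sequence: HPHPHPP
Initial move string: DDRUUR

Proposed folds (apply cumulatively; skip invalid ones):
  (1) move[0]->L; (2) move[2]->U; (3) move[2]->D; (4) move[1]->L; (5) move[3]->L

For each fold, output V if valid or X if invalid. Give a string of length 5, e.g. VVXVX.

Answer: XXXXX

Derivation:
Initial: DDRUUR -> [(0, 0), (0, -1), (0, -2), (1, -2), (1, -1), (1, 0), (2, 0)]
Fold 1: move[0]->L => LDRUUR INVALID (collision), skipped
Fold 2: move[2]->U => DDUUUR INVALID (collision), skipped
Fold 3: move[2]->D => DDDUUR INVALID (collision), skipped
Fold 4: move[1]->L => DLRUUR INVALID (collision), skipped
Fold 5: move[3]->L => DDRLUR INVALID (collision), skipped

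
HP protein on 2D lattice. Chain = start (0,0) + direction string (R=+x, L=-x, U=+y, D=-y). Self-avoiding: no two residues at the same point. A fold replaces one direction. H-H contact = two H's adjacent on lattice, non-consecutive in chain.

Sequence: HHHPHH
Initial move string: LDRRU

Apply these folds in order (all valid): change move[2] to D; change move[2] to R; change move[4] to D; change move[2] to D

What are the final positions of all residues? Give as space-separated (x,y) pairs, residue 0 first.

Answer: (0,0) (-1,0) (-1,-1) (-1,-2) (0,-2) (0,-3)

Derivation:
Initial moves: LDRRU
Fold: move[2]->D => LDDRU (positions: [(0, 0), (-1, 0), (-1, -1), (-1, -2), (0, -2), (0, -1)])
Fold: move[2]->R => LDRRU (positions: [(0, 0), (-1, 0), (-1, -1), (0, -1), (1, -1), (1, 0)])
Fold: move[4]->D => LDRRD (positions: [(0, 0), (-1, 0), (-1, -1), (0, -1), (1, -1), (1, -2)])
Fold: move[2]->D => LDDRD (positions: [(0, 0), (-1, 0), (-1, -1), (-1, -2), (0, -2), (0, -3)])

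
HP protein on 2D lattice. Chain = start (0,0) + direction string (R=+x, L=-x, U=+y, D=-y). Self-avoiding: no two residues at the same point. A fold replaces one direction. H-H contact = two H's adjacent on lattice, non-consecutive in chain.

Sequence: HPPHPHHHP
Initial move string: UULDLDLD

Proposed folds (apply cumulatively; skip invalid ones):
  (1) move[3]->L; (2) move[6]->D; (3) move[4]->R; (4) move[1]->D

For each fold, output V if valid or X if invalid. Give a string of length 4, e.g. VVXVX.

Initial: UULDLDLD -> [(0, 0), (0, 1), (0, 2), (-1, 2), (-1, 1), (-2, 1), (-2, 0), (-3, 0), (-3, -1)]
Fold 1: move[3]->L => UULLLDLD VALID
Fold 2: move[6]->D => UULLLDDD VALID
Fold 3: move[4]->R => UULLRDDD INVALID (collision), skipped
Fold 4: move[1]->D => UDLLLDDD INVALID (collision), skipped

Answer: VVXX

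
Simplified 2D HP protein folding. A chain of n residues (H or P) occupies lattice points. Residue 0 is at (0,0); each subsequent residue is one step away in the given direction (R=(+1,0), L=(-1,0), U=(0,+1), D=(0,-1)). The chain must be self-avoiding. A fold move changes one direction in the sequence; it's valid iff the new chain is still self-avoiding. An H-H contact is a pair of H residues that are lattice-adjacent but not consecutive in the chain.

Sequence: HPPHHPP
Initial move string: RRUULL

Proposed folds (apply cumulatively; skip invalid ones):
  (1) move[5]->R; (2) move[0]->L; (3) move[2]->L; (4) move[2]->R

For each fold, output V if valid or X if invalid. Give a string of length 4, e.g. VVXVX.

Answer: XXXV

Derivation:
Initial: RRUULL -> [(0, 0), (1, 0), (2, 0), (2, 1), (2, 2), (1, 2), (0, 2)]
Fold 1: move[5]->R => RRUULR INVALID (collision), skipped
Fold 2: move[0]->L => LRUULL INVALID (collision), skipped
Fold 3: move[2]->L => RRLULL INVALID (collision), skipped
Fold 4: move[2]->R => RRRULL VALID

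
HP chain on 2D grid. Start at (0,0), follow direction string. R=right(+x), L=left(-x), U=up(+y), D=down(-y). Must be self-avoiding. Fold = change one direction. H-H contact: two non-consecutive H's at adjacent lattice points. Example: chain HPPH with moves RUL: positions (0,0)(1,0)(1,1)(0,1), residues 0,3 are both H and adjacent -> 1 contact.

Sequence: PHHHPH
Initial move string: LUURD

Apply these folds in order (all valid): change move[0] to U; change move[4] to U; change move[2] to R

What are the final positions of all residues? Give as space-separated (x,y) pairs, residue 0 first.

Initial moves: LUURD
Fold: move[0]->U => UUURD (positions: [(0, 0), (0, 1), (0, 2), (0, 3), (1, 3), (1, 2)])
Fold: move[4]->U => UUURU (positions: [(0, 0), (0, 1), (0, 2), (0, 3), (1, 3), (1, 4)])
Fold: move[2]->R => UURRU (positions: [(0, 0), (0, 1), (0, 2), (1, 2), (2, 2), (2, 3)])

Answer: (0,0) (0,1) (0,2) (1,2) (2,2) (2,3)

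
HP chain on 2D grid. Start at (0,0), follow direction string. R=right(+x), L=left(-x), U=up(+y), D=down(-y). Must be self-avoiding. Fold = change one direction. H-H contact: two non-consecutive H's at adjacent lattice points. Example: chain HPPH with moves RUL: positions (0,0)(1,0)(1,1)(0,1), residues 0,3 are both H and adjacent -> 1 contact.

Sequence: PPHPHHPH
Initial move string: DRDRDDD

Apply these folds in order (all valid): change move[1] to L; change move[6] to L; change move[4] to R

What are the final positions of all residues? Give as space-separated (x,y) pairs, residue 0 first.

Initial moves: DRDRDDD
Fold: move[1]->L => DLDRDDD (positions: [(0, 0), (0, -1), (-1, -1), (-1, -2), (0, -2), (0, -3), (0, -4), (0, -5)])
Fold: move[6]->L => DLDRDDL (positions: [(0, 0), (0, -1), (-1, -1), (-1, -2), (0, -2), (0, -3), (0, -4), (-1, -4)])
Fold: move[4]->R => DLDRRDL (positions: [(0, 0), (0, -1), (-1, -1), (-1, -2), (0, -2), (1, -2), (1, -3), (0, -3)])

Answer: (0,0) (0,-1) (-1,-1) (-1,-2) (0,-2) (1,-2) (1,-3) (0,-3)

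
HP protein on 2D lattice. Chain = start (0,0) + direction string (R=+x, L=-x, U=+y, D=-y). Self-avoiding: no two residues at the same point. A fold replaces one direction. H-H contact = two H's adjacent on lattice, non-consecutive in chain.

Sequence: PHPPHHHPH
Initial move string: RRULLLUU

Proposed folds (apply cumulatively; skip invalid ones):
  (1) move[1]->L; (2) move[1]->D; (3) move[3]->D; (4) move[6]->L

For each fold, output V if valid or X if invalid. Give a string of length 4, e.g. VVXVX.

Answer: XXXV

Derivation:
Initial: RRULLLUU -> [(0, 0), (1, 0), (2, 0), (2, 1), (1, 1), (0, 1), (-1, 1), (-1, 2), (-1, 3)]
Fold 1: move[1]->L => RLULLLUU INVALID (collision), skipped
Fold 2: move[1]->D => RDULLLUU INVALID (collision), skipped
Fold 3: move[3]->D => RRUDLLUU INVALID (collision), skipped
Fold 4: move[6]->L => RRULLLLU VALID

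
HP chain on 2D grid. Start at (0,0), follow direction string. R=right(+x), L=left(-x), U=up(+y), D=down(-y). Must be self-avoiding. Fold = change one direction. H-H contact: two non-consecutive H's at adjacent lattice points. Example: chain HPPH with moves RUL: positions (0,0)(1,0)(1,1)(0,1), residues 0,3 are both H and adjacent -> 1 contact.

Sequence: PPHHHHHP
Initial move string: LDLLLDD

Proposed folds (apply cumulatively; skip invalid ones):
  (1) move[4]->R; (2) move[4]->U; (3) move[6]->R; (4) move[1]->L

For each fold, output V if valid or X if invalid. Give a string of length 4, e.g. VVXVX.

Initial: LDLLLDD -> [(0, 0), (-1, 0), (-1, -1), (-2, -1), (-3, -1), (-4, -1), (-4, -2), (-4, -3)]
Fold 1: move[4]->R => LDLLRDD INVALID (collision), skipped
Fold 2: move[4]->U => LDLLUDD INVALID (collision), skipped
Fold 3: move[6]->R => LDLLLDR VALID
Fold 4: move[1]->L => LLLLLDR VALID

Answer: XXVV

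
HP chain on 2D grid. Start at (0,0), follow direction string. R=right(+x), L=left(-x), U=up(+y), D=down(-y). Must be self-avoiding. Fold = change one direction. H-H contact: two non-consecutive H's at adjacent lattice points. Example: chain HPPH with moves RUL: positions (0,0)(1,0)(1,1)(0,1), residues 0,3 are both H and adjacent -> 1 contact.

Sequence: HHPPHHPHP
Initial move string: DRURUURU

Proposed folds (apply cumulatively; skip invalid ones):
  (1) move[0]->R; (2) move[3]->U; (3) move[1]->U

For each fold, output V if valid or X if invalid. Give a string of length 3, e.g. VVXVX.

Answer: VVV

Derivation:
Initial: DRURUURU -> [(0, 0), (0, -1), (1, -1), (1, 0), (2, 0), (2, 1), (2, 2), (3, 2), (3, 3)]
Fold 1: move[0]->R => RRURUURU VALID
Fold 2: move[3]->U => RRUUUURU VALID
Fold 3: move[1]->U => RUUUUURU VALID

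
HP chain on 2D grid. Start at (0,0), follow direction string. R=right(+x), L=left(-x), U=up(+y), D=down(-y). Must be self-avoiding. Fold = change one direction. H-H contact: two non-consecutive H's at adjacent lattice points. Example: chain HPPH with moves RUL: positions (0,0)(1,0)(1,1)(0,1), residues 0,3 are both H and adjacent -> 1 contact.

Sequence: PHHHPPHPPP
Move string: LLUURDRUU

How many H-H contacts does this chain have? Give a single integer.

Answer: 2

Derivation:
Positions: [(0, 0), (-1, 0), (-2, 0), (-2, 1), (-2, 2), (-1, 2), (-1, 1), (0, 1), (0, 2), (0, 3)]
H-H contact: residue 1 @(-1,0) - residue 6 @(-1, 1)
H-H contact: residue 3 @(-2,1) - residue 6 @(-1, 1)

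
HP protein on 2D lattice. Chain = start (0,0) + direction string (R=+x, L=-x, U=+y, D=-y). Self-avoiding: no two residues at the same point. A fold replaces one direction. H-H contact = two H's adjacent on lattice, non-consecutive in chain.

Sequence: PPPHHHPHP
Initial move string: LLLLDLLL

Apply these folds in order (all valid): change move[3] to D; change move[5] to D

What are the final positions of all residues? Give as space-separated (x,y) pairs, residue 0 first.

Initial moves: LLLLDLLL
Fold: move[3]->D => LLLDDLLL (positions: [(0, 0), (-1, 0), (-2, 0), (-3, 0), (-3, -1), (-3, -2), (-4, -2), (-5, -2), (-6, -2)])
Fold: move[5]->D => LLLDDDLL (positions: [(0, 0), (-1, 0), (-2, 0), (-3, 0), (-3, -1), (-3, -2), (-3, -3), (-4, -3), (-5, -3)])

Answer: (0,0) (-1,0) (-2,0) (-3,0) (-3,-1) (-3,-2) (-3,-3) (-4,-3) (-5,-3)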